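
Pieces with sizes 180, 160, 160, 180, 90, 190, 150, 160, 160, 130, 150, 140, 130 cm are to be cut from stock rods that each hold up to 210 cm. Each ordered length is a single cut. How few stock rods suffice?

13

Total = 190 + 180 + 180 + 160 + 160 + 160 + 160 + 150 + 150 + 140 + 130 + 130 + 90 = 1980 cm.
Lower bound: ⌈1980/210⌉ = 10 stock rods.
Also, 12 pieces each exceed 105 cm, and no two of those can share a stock rod, so at least 12 stock rods are needed.
A packing using 13 stock rods:
  stock rod 1: 190 = 190
  stock rod 2: 180 = 180
  stock rod 3: 180 = 180
  stock rod 4: 160 = 160
  stock rod 5: 160 = 160
  stock rod 6: 160 = 160
  stock rod 7: 160 = 160
  stock rod 8: 150 = 150
  stock rod 9: 150 = 150
  stock rod 10: 140 = 140
  stock rod 11: 130 = 130
  stock rod 12: 130 = 130
  stock rod 13: 90 = 90
No arrangement into 12 stock rods stays within capacity, so 13 is optimal.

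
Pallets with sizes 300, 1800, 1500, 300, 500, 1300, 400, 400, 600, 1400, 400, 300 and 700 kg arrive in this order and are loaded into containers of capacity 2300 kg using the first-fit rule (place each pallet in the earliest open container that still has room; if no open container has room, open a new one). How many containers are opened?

  300 → container 1 (new)  [load 300/2300]
  1800 → container 1  [load 2100/2300]
  1500 → container 2 (new)  [load 1500/2300]
  300 → container 2  [load 1800/2300]
  500 → container 2  [load 2300/2300]
  1300 → container 3 (new)  [load 1300/2300]
  400 → container 3  [load 1700/2300]
  400 → container 3  [load 2100/2300]
  600 → container 4 (new)  [load 600/2300]
  1400 → container 4  [load 2000/2300]
  400 → container 5 (new)  [load 400/2300]
  300 → container 4  [load 2300/2300]
  700 → container 5  [load 1100/2300]
5 containers opened.

5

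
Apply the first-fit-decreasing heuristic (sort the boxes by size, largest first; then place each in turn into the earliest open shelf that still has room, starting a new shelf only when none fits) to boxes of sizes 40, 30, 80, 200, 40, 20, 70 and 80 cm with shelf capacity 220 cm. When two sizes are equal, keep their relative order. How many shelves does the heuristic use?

3

Sorted descending: 200, 80, 80, 70, 40, 40, 30, 20.
  200 → shelf 1 (new)  [load 200/220]
  80 → shelf 2 (new)  [load 80/220]
  80 → shelf 2  [load 160/220]
  70 → shelf 3 (new)  [load 70/220]
  40 → shelf 2  [load 200/220]
  40 → shelf 3  [load 110/220]
  30 → shelf 3  [load 140/220]
  20 → shelf 1  [load 220/220]
3 shelves opened.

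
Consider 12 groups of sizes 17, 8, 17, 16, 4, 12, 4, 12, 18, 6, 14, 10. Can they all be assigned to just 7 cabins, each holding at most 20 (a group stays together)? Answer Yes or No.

No

Total = 138; ⌈138/20⌉ = 7.
The bound of 7 does not rule out 7, but exhaustive search shows no assignment into 7 cabins of capacity 20 exists — the minimum is 8.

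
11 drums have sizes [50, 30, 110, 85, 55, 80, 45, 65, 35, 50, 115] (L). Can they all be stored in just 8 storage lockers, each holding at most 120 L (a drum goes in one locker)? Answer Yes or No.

A valid assignment using 7 storage lockers:
  locker 1: 115 = 115
  locker 2: 110 = 110
  locker 3: 85 + 35 = 120
  locker 4: 80 + 30 = 110
  locker 5: 65 + 55 = 120
  locker 6: 50 + 50 = 100
  locker 7: 45 = 45
That uses only 7 ≤ 8, so 8 storage lockers are enough.

Yes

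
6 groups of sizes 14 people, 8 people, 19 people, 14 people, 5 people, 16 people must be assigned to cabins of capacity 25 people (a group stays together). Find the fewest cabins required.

4

Total = 19 + 16 + 14 + 14 + 8 + 5 = 76 people.
Lower bound: ⌈76/25⌉ = 4 cabins.
A packing using 4 cabins:
  cabin 1: 19 + 5 = 24
  cabin 2: 16 + 8 = 24
  cabin 3: 14 = 14
  cabin 4: 14 = 14
This matches the lower bound, so 4 is optimal.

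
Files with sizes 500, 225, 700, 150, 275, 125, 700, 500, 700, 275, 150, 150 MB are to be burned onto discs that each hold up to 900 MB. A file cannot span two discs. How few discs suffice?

6

Total = 700 + 700 + 700 + 500 + 500 + 275 + 275 + 225 + 150 + 150 + 150 + 125 = 4450 MB.
Lower bound: ⌈4450/900⌉ = 5 discs.
A packing using 6 discs:
  disc 1: 700 + 150 = 850
  disc 2: 700 + 150 = 850
  disc 3: 700 + 150 = 850
  disc 4: 500 + 275 + 125 = 900
  disc 5: 500 + 275 = 775
  disc 6: 225 = 225
No arrangement into 5 discs stays within capacity, so 6 is optimal.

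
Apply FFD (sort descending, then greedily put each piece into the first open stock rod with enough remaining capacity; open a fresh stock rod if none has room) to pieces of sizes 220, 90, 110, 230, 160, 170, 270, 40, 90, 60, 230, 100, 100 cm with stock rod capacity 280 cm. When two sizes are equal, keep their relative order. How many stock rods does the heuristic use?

Sorted descending: 270, 230, 230, 220, 170, 160, 110, 100, 100, 90, 90, 60, 40.
  270 → stock rod 1 (new)  [load 270/280]
  230 → stock rod 2 (new)  [load 230/280]
  230 → stock rod 3 (new)  [load 230/280]
  220 → stock rod 4 (new)  [load 220/280]
  170 → stock rod 5 (new)  [load 170/280]
  160 → stock rod 6 (new)  [load 160/280]
  110 → stock rod 5  [load 280/280]
  100 → stock rod 6  [load 260/280]
  100 → stock rod 7 (new)  [load 100/280]
  90 → stock rod 7  [load 190/280]
  90 → stock rod 7  [load 280/280]
  60 → stock rod 4  [load 280/280]
  40 → stock rod 2  [load 270/280]
7 stock rods opened.

7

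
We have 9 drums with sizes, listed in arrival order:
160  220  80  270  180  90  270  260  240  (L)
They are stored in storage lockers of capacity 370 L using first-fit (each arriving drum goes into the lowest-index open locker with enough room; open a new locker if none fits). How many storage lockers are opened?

  160 → locker 1 (new)  [load 160/370]
  220 → locker 2 (new)  [load 220/370]
  80 → locker 1  [load 240/370]
  270 → locker 3 (new)  [load 270/370]
  180 → locker 4 (new)  [load 180/370]
  90 → locker 1  [load 330/370]
  270 → locker 5 (new)  [load 270/370]
  260 → locker 6 (new)  [load 260/370]
  240 → locker 7 (new)  [load 240/370]
7 storage lockers opened.

7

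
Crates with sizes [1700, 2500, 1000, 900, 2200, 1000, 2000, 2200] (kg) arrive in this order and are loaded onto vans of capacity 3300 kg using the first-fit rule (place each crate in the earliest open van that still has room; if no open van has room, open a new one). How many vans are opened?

  1700 → van 1 (new)  [load 1700/3300]
  2500 → van 2 (new)  [load 2500/3300]
  1000 → van 1  [load 2700/3300]
  900 → van 3 (new)  [load 900/3300]
  2200 → van 3  [load 3100/3300]
  1000 → van 4 (new)  [load 1000/3300]
  2000 → van 4  [load 3000/3300]
  2200 → van 5 (new)  [load 2200/3300]
5 vans opened.

5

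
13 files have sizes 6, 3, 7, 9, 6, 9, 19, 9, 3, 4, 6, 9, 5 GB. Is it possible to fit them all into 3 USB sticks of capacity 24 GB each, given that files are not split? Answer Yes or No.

Total = 95 GB; ⌈95/24⌉ = 4.
At least 4 USB sticks are required, but only 3 are allowed.

No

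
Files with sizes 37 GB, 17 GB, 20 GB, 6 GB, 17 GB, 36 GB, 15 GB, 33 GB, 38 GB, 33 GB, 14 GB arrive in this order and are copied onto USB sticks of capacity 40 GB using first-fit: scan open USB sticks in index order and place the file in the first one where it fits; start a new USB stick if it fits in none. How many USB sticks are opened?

  37 → USB stick 1 (new)  [load 37/40]
  17 → USB stick 2 (new)  [load 17/40]
  20 → USB stick 2  [load 37/40]
  6 → USB stick 3 (new)  [load 6/40]
  17 → USB stick 3  [load 23/40]
  36 → USB stick 4 (new)  [load 36/40]
  15 → USB stick 3  [load 38/40]
  33 → USB stick 5 (new)  [load 33/40]
  38 → USB stick 6 (new)  [load 38/40]
  33 → USB stick 7 (new)  [load 33/40]
  14 → USB stick 8 (new)  [load 14/40]
8 USB sticks opened.

8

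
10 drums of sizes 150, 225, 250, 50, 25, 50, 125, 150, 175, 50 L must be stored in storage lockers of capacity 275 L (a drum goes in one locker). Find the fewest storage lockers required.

Total = 250 + 225 + 175 + 150 + 150 + 125 + 50 + 50 + 50 + 25 = 1250 L.
Lower bound: ⌈1250/275⌉ = 5 storage lockers.
A packing using 5 storage lockers:
  locker 1: 250 + 25 = 275
  locker 2: 225 + 50 = 275
  locker 3: 175 + 50 + 50 = 275
  locker 4: 150 + 125 = 275
  locker 5: 150 = 150
This matches the lower bound, so 5 is optimal.

5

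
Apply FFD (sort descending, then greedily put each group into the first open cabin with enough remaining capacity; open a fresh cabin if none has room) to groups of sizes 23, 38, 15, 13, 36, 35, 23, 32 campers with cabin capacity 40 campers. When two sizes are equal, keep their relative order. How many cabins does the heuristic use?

Sorted descending: 38, 36, 35, 32, 23, 23, 15, 13.
  38 → cabin 1 (new)  [load 38/40]
  36 → cabin 2 (new)  [load 36/40]
  35 → cabin 3 (new)  [load 35/40]
  32 → cabin 4 (new)  [load 32/40]
  23 → cabin 5 (new)  [load 23/40]
  23 → cabin 6 (new)  [load 23/40]
  15 → cabin 5  [load 38/40]
  13 → cabin 6  [load 36/40]
6 cabins opened.

6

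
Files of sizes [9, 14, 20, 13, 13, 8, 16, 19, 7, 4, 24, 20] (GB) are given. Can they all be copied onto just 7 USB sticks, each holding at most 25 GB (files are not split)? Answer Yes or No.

Total = 167 GB; ⌈167/25⌉ = 7.
8 files each exceed half the capacity and cannot share a USB stick, forcing at least 8 USB sticks.
At least 8 USB sticks are required, but only 7 are allowed.

No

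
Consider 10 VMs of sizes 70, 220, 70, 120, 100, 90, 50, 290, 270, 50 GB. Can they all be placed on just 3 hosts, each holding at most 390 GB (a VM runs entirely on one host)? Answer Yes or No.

Total = 1330 GB; ⌈1330/390⌉ = 4.
At least 4 hosts are required, but only 3 are allowed.

No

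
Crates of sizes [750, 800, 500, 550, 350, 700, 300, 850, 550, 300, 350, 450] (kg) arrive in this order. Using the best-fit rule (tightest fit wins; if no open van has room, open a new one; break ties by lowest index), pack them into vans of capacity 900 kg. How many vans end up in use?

  750 → van 1 (new)  [load 750/900]
  800 → van 2 (new)  [load 800/900]
  500 → van 3 (new)  [load 500/900]
  550 → van 4 (new)  [load 550/900]
  350 → van 4  [load 900/900]
  700 → van 5 (new)  [load 700/900]
  300 → van 3  [load 800/900]
  850 → van 6 (new)  [load 850/900]
  550 → van 7 (new)  [load 550/900]
  300 → van 7  [load 850/900]
  350 → van 8 (new)  [load 350/900]
  450 → van 8  [load 800/900]
8 vans opened.

8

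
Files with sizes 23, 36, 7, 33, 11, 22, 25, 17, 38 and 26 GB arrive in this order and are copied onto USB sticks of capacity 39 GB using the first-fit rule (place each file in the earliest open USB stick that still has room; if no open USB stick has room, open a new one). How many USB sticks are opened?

  23 → USB stick 1 (new)  [load 23/39]
  36 → USB stick 2 (new)  [load 36/39]
  7 → USB stick 1  [load 30/39]
  33 → USB stick 3 (new)  [load 33/39]
  11 → USB stick 4 (new)  [load 11/39]
  22 → USB stick 4  [load 33/39]
  25 → USB stick 5 (new)  [load 25/39]
  17 → USB stick 6 (new)  [load 17/39]
  38 → USB stick 7 (new)  [load 38/39]
  26 → USB stick 8 (new)  [load 26/39]
8 USB sticks opened.

8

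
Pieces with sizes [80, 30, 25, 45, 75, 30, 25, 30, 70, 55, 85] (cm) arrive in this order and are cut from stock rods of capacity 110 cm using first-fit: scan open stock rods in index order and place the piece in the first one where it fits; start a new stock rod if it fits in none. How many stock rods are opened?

6

  80 → stock rod 1 (new)  [load 80/110]
  30 → stock rod 1  [load 110/110]
  25 → stock rod 2 (new)  [load 25/110]
  45 → stock rod 2  [load 70/110]
  75 → stock rod 3 (new)  [load 75/110]
  30 → stock rod 2  [load 100/110]
  25 → stock rod 3  [load 100/110]
  30 → stock rod 4 (new)  [load 30/110]
  70 → stock rod 4  [load 100/110]
  55 → stock rod 5 (new)  [load 55/110]
  85 → stock rod 6 (new)  [load 85/110]
6 stock rods opened.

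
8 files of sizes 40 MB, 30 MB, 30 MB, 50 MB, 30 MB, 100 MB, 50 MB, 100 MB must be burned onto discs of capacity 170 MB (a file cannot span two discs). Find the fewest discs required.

Total = 100 + 100 + 50 + 50 + 40 + 30 + 30 + 30 = 430 MB.
Lower bound: ⌈430/170⌉ = 3 discs.
A packing using 3 discs:
  disc 1: 100 + 50 = 150
  disc 2: 100 + 50 = 150
  disc 3: 40 + 30 + 30 + 30 = 130
This matches the lower bound, so 3 is optimal.

3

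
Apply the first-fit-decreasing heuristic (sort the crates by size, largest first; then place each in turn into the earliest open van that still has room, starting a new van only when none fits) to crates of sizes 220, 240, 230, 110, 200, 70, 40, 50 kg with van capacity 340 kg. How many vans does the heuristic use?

Sorted descending: 240, 230, 220, 200, 110, 70, 50, 40.
  240 → van 1 (new)  [load 240/340]
  230 → van 2 (new)  [load 230/340]
  220 → van 3 (new)  [load 220/340]
  200 → van 4 (new)  [load 200/340]
  110 → van 2  [load 340/340]
  70 → van 1  [load 310/340]
  50 → van 3  [load 270/340]
  40 → van 3  [load 310/340]
4 vans opened.

4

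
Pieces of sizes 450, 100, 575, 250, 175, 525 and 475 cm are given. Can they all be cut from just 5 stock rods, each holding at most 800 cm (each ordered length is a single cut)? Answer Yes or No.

A valid assignment using 4 stock rods:
  stock rod 1: 575 + 175 = 750
  stock rod 2: 525 + 250 = 775
  stock rod 3: 475 + 100 = 575
  stock rod 4: 450 = 450
That uses only 4 ≤ 5, so 5 stock rods are enough.

Yes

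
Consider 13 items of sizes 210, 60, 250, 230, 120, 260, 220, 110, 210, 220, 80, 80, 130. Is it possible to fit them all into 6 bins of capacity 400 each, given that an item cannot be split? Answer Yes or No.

Total = 2180; ⌈2180/400⌉ = 6.
7 items each exceed half the capacity and cannot share a bin, forcing at least 7 bins.
At least 7 bins are required, but only 6 are allowed.

No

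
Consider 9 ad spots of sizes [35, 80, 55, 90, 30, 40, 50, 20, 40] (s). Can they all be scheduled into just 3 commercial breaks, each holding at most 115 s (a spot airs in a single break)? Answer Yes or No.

No

Total = 440 s; ⌈440/115⌉ = 4.
At least 4 commercial breaks are required, but only 3 are allowed.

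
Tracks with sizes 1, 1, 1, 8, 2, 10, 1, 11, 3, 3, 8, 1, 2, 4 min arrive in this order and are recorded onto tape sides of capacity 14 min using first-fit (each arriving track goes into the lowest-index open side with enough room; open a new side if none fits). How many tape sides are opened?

4

  1 → side 1 (new)  [load 1/14]
  1 → side 1  [load 2/14]
  1 → side 1  [load 3/14]
  8 → side 1  [load 11/14]
  2 → side 1  [load 13/14]
  10 → side 2 (new)  [load 10/14]
  1 → side 1  [load 14/14]
  11 → side 3 (new)  [load 11/14]
  3 → side 2  [load 13/14]
  3 → side 3  [load 14/14]
  8 → side 4 (new)  [load 8/14]
  1 → side 2  [load 14/14]
  2 → side 4  [load 10/14]
  4 → side 4  [load 14/14]
4 tape sides opened.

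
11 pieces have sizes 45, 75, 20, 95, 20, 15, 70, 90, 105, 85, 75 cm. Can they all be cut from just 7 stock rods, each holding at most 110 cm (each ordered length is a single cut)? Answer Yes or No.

Total = 695 cm; ⌈695/110⌉ = 7.
The bound of 7 does not rule out 7, but exhaustive search shows no assignment into 7 stock rods of capacity 110 cm exists — the minimum is 8.

No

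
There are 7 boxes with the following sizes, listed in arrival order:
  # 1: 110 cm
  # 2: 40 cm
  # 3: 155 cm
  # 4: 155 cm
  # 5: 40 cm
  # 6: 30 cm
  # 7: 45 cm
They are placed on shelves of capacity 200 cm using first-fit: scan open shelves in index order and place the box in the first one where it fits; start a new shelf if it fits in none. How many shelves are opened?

  110 → shelf 1 (new)  [load 110/200]
  40 → shelf 1  [load 150/200]
  155 → shelf 2 (new)  [load 155/200]
  155 → shelf 3 (new)  [load 155/200]
  40 → shelf 1  [load 190/200]
  30 → shelf 2  [load 185/200]
  45 → shelf 3  [load 200/200]
3 shelves opened.

3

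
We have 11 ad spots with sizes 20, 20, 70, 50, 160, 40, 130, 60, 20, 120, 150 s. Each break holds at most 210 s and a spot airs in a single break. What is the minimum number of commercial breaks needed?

4

Total = 160 + 150 + 130 + 120 + 70 + 60 + 50 + 40 + 20 + 20 + 20 = 840 s.
Lower bound: ⌈840/210⌉ = 4 commercial breaks.
A packing using 4 commercial breaks:
  break 1: 160 + 50 = 210
  break 2: 150 + 60 = 210
  break 3: 130 + 40 + 20 + 20 = 210
  break 4: 120 + 70 + 20 = 210
This matches the lower bound, so 4 is optimal.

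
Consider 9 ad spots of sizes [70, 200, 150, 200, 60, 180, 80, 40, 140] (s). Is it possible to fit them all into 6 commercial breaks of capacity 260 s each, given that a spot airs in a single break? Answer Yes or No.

A valid assignment using 5 commercial breaks:
  break 1: 200 + 60 = 260
  break 2: 200 + 40 = 240
  break 3: 180 + 80 = 260
  break 4: 150 + 70 = 220
  break 5: 140 = 140
That uses only 5 ≤ 6, so 6 commercial breaks are enough.

Yes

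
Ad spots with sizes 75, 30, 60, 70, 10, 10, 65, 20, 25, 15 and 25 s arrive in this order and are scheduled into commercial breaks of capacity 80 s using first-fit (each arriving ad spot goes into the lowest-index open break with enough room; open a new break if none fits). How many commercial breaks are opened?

6

  75 → break 1 (new)  [load 75/80]
  30 → break 2 (new)  [load 30/80]
  60 → break 3 (new)  [load 60/80]
  70 → break 4 (new)  [load 70/80]
  10 → break 2  [load 40/80]
  10 → break 2  [load 50/80]
  65 → break 5 (new)  [load 65/80]
  20 → break 2  [load 70/80]
  25 → break 6 (new)  [load 25/80]
  15 → break 3  [load 75/80]
  25 → break 6  [load 50/80]
6 commercial breaks opened.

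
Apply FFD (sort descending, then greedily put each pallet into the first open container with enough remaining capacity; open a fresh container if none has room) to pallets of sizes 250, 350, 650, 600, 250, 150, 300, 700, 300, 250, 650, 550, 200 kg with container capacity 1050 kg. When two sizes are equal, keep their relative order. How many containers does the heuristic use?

6

Sorted descending: 700, 650, 650, 600, 550, 350, 300, 300, 250, 250, 250, 200, 150.
  700 → container 1 (new)  [load 700/1050]
  650 → container 2 (new)  [load 650/1050]
  650 → container 3 (new)  [load 650/1050]
  600 → container 4 (new)  [load 600/1050]
  550 → container 5 (new)  [load 550/1050]
  350 → container 1  [load 1050/1050]
  300 → container 2  [load 950/1050]
  300 → container 3  [load 950/1050]
  250 → container 4  [load 850/1050]
  250 → container 5  [load 800/1050]
  250 → container 5  [load 1050/1050]
  200 → container 4  [load 1050/1050]
  150 → container 6 (new)  [load 150/1050]
6 containers opened.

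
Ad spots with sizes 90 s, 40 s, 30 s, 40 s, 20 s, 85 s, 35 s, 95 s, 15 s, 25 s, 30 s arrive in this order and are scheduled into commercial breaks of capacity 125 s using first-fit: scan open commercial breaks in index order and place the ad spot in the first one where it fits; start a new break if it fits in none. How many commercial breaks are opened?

  90 → break 1 (new)  [load 90/125]
  40 → break 2 (new)  [load 40/125]
  30 → break 1  [load 120/125]
  40 → break 2  [load 80/125]
  20 → break 2  [load 100/125]
  85 → break 3 (new)  [load 85/125]
  35 → break 3  [load 120/125]
  95 → break 4 (new)  [load 95/125]
  15 → break 2  [load 115/125]
  25 → break 4  [load 120/125]
  30 → break 5 (new)  [load 30/125]
5 commercial breaks opened.

5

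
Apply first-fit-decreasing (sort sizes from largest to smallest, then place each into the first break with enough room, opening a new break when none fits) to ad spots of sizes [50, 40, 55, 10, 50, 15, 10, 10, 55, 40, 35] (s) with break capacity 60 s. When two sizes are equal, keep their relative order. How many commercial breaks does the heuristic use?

Sorted descending: 55, 55, 50, 50, 40, 40, 35, 15, 10, 10, 10.
  55 → break 1 (new)  [load 55/60]
  55 → break 2 (new)  [load 55/60]
  50 → break 3 (new)  [load 50/60]
  50 → break 4 (new)  [load 50/60]
  40 → break 5 (new)  [load 40/60]
  40 → break 6 (new)  [load 40/60]
  35 → break 7 (new)  [load 35/60]
  15 → break 5  [load 55/60]
  10 → break 3  [load 60/60]
  10 → break 4  [load 60/60]
  10 → break 6  [load 50/60]
7 commercial breaks opened.

7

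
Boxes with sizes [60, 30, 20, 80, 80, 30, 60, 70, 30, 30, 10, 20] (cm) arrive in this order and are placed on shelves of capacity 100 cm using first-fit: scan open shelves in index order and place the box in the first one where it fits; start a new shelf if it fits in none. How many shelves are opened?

  60 → shelf 1 (new)  [load 60/100]
  30 → shelf 1  [load 90/100]
  20 → shelf 2 (new)  [load 20/100]
  80 → shelf 2  [load 100/100]
  80 → shelf 3 (new)  [load 80/100]
  30 → shelf 4 (new)  [load 30/100]
  60 → shelf 4  [load 90/100]
  70 → shelf 5 (new)  [load 70/100]
  30 → shelf 5  [load 100/100]
  30 → shelf 6 (new)  [load 30/100]
  10 → shelf 1  [load 100/100]
  20 → shelf 3  [load 100/100]
6 shelves opened.

6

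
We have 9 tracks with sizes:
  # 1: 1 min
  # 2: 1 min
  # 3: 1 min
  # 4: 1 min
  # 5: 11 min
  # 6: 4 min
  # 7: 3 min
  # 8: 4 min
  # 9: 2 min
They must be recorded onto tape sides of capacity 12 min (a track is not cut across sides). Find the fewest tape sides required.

Total = 11 + 4 + 4 + 3 + 2 + 1 + 1 + 1 + 1 = 28 min.
Lower bound: ⌈28/12⌉ = 3 tape sides.
A packing using 3 tape sides:
  side 1: 11 + 1 = 12
  side 2: 4 + 4 + 3 + 1 = 12
  side 3: 2 + 1 + 1 = 4
This matches the lower bound, so 3 is optimal.

3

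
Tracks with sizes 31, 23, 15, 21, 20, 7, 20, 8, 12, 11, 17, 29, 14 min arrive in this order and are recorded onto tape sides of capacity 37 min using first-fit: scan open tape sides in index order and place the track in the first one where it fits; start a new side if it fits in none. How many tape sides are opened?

8

  31 → side 1 (new)  [load 31/37]
  23 → side 2 (new)  [load 23/37]
  15 → side 3 (new)  [load 15/37]
  21 → side 3  [load 36/37]
  20 → side 4 (new)  [load 20/37]
  7 → side 2  [load 30/37]
  20 → side 5 (new)  [load 20/37]
  8 → side 4  [load 28/37]
  12 → side 5  [load 32/37]
  11 → side 6 (new)  [load 11/37]
  17 → side 6  [load 28/37]
  29 → side 7 (new)  [load 29/37]
  14 → side 8 (new)  [load 14/37]
8 tape sides opened.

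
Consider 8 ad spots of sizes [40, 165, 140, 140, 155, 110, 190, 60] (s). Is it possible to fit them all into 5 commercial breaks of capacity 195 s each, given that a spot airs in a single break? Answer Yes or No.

No

Total = 1000 s; ⌈1000/195⌉ = 6.
At least 6 commercial breaks are required, but only 5 are allowed.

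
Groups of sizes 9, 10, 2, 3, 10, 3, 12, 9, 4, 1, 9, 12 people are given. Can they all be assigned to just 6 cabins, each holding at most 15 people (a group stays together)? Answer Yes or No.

No

Total = 84 people; ⌈84/15⌉ = 6.
7 groups each exceed half the capacity and cannot share a cabin, forcing at least 7 cabins.
At least 7 cabins are required, but only 6 are allowed.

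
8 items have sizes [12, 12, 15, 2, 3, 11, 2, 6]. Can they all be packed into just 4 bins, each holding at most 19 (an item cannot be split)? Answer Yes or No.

Yes

A valid assignment using 4 bins:
  bin 1: 15 + 3 = 18
  bin 2: 12 + 6 = 18
  bin 3: 12 + 2 + 2 = 16
  bin 4: 11 = 11
Every load is within 19, so 4 bins suffice.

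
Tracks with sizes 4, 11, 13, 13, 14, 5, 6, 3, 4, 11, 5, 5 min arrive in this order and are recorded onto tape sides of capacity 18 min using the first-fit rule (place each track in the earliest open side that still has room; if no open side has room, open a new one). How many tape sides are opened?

  4 → side 1 (new)  [load 4/18]
  11 → side 1  [load 15/18]
  13 → side 2 (new)  [load 13/18]
  13 → side 3 (new)  [load 13/18]
  14 → side 4 (new)  [load 14/18]
  5 → side 2  [load 18/18]
  6 → side 5 (new)  [load 6/18]
  3 → side 1  [load 18/18]
  4 → side 3  [load 17/18]
  11 → side 5  [load 17/18]
  5 → side 6 (new)  [load 5/18]
  5 → side 6  [load 10/18]
6 tape sides opened.

6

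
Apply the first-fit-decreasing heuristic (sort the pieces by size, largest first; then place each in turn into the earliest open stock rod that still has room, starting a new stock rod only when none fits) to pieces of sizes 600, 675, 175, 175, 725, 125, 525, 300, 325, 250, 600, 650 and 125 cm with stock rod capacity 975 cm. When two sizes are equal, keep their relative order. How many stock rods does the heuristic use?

Sorted descending: 725, 675, 650, 600, 600, 525, 325, 300, 250, 175, 175, 125, 125.
  725 → stock rod 1 (new)  [load 725/975]
  675 → stock rod 2 (new)  [load 675/975]
  650 → stock rod 3 (new)  [load 650/975]
  600 → stock rod 4 (new)  [load 600/975]
  600 → stock rod 5 (new)  [load 600/975]
  525 → stock rod 6 (new)  [load 525/975]
  325 → stock rod 3  [load 975/975]
  300 → stock rod 2  [load 975/975]
  250 → stock rod 1  [load 975/975]
  175 → stock rod 4  [load 775/975]
  175 → stock rod 4  [load 950/975]
  125 → stock rod 5  [load 725/975]
  125 → stock rod 5  [load 850/975]
6 stock rods opened.

6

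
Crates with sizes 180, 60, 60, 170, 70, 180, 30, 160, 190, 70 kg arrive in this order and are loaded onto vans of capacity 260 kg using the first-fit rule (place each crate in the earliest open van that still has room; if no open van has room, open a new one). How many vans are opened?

  180 → van 1 (new)  [load 180/260]
  60 → van 1  [load 240/260]
  60 → van 2 (new)  [load 60/260]
  170 → van 2  [load 230/260]
  70 → van 3 (new)  [load 70/260]
  180 → van 3  [load 250/260]
  30 → van 2  [load 260/260]
  160 → van 4 (new)  [load 160/260]
  190 → van 5 (new)  [load 190/260]
  70 → van 4  [load 230/260]
5 vans opened.

5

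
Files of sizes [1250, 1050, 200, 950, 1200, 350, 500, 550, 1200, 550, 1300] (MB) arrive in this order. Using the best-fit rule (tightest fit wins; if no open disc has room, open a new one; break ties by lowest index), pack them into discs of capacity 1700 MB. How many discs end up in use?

  1250 → disc 1 (new)  [load 1250/1700]
  1050 → disc 2 (new)  [load 1050/1700]
  200 → disc 1  [load 1450/1700]
  950 → disc 3 (new)  [load 950/1700]
  1200 → disc 4 (new)  [load 1200/1700]
  350 → disc 4  [load 1550/1700]
  500 → disc 2  [load 1550/1700]
  550 → disc 3  [load 1500/1700]
  1200 → disc 5 (new)  [load 1200/1700]
  550 → disc 6 (new)  [load 550/1700]
  1300 → disc 7 (new)  [load 1300/1700]
7 discs opened.

7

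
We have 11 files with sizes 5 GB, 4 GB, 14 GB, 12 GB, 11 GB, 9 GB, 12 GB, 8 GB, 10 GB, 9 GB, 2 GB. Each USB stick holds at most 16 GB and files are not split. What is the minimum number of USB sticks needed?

8

Total = 14 + 12 + 12 + 11 + 10 + 9 + 9 + 8 + 5 + 4 + 2 = 96 GB.
Lower bound: ⌈96/16⌉ = 6 USB sticks.
Also, 7 files each exceed 8 GB, and no two of those can share a USB stick, so at least 7 USB sticks are needed.
A packing using 8 USB sticks:
  USB stick 1: 14 + 2 = 16
  USB stick 2: 12 + 4 = 16
  USB stick 3: 12 = 12
  USB stick 4: 11 + 5 = 16
  USB stick 5: 10 = 10
  USB stick 6: 9 = 9
  USB stick 7: 9 = 9
  USB stick 8: 8 = 8
No arrangement into 7 USB sticks stays within capacity, so 8 is optimal.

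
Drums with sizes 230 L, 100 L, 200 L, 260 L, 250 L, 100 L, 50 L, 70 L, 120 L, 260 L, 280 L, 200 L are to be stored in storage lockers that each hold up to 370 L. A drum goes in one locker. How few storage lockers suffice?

7

Total = 280 + 260 + 260 + 250 + 230 + 200 + 200 + 120 + 100 + 100 + 70 + 50 = 2120 L.
Lower bound: ⌈2120/370⌉ = 6 storage lockers.
Also, 7 drums each exceed 185 L, and no two of those can share a locker, so at least 7 storage lockers are needed.
A packing using 7 storage lockers:
  locker 1: 280 + 70 = 350
  locker 2: 260 + 100 = 360
  locker 3: 260 + 100 = 360
  locker 4: 250 + 120 = 370
  locker 5: 230 + 50 = 280
  locker 6: 200 = 200
  locker 7: 200 = 200
This matches the lower bound, so 7 is optimal.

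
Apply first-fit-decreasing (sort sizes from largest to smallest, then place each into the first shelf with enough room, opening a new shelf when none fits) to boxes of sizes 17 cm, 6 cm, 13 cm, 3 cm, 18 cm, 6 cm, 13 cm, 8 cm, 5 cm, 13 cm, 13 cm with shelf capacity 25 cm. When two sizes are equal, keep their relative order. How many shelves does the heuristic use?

Sorted descending: 18, 17, 13, 13, 13, 13, 8, 6, 6, 5, 3.
  18 → shelf 1 (new)  [load 18/25]
  17 → shelf 2 (new)  [load 17/25]
  13 → shelf 3 (new)  [load 13/25]
  13 → shelf 4 (new)  [load 13/25]
  13 → shelf 5 (new)  [load 13/25]
  13 → shelf 6 (new)  [load 13/25]
  8 → shelf 2  [load 25/25]
  6 → shelf 1  [load 24/25]
  6 → shelf 3  [load 19/25]
  5 → shelf 3  [load 24/25]
  3 → shelf 4  [load 16/25]
6 shelves opened.

6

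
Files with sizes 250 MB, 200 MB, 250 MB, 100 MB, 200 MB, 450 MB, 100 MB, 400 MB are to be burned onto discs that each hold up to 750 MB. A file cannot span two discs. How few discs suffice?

Total = 450 + 400 + 250 + 250 + 200 + 200 + 100 + 100 = 1950 MB.
Lower bound: ⌈1950/750⌉ = 3 discs.
A packing using 3 discs:
  disc 1: 450 + 250 = 700
  disc 2: 400 + 250 + 100 = 750
  disc 3: 200 + 200 + 100 = 500
This matches the lower bound, so 3 is optimal.

3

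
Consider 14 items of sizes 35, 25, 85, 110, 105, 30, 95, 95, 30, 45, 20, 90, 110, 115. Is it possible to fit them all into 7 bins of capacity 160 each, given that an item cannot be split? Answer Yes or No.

No

Total = 990; ⌈990/160⌉ = 7.
8 items each exceed half the capacity and cannot share a bin, forcing at least 8 bins.
At least 8 bins are required, but only 7 are allowed.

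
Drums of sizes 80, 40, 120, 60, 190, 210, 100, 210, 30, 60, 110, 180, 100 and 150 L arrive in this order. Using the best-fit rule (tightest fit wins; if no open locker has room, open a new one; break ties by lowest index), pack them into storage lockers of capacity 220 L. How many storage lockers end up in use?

9

  80 → locker 1 (new)  [load 80/220]
  40 → locker 1  [load 120/220]
  120 → locker 2 (new)  [load 120/220]
  60 → locker 1  [load 180/220]
  190 → locker 3 (new)  [load 190/220]
  210 → locker 4 (new)  [load 210/220]
  100 → locker 2  [load 220/220]
  210 → locker 5 (new)  [load 210/220]
  30 → locker 3  [load 220/220]
  60 → locker 6 (new)  [load 60/220]
  110 → locker 6  [load 170/220]
  180 → locker 7 (new)  [load 180/220]
  100 → locker 8 (new)  [load 100/220]
  150 → locker 9 (new)  [load 150/220]
9 storage lockers opened.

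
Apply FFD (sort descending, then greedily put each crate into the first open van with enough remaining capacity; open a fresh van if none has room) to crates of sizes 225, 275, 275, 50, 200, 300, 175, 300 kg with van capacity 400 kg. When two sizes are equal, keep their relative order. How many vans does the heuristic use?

Sorted descending: 300, 300, 275, 275, 225, 200, 175, 50.
  300 → van 1 (new)  [load 300/400]
  300 → van 2 (new)  [load 300/400]
  275 → van 3 (new)  [load 275/400]
  275 → van 4 (new)  [load 275/400]
  225 → van 5 (new)  [load 225/400]
  200 → van 6 (new)  [load 200/400]
  175 → van 5  [load 400/400]
  50 → van 1  [load 350/400]
6 vans opened.

6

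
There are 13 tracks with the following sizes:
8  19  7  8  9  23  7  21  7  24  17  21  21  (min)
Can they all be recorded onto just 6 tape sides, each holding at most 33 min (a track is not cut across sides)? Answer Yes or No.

Total = 192 min; ⌈192/33⌉ = 6.
7 tracks each exceed half the capacity and cannot share a side, forcing at least 7 tape sides.
At least 7 tape sides are required, but only 6 are allowed.

No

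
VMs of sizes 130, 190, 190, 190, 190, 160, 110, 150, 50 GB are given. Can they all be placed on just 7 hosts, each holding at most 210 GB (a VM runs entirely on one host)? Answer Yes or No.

No

Total = 1360 GB; ⌈1360/210⌉ = 7.
8 VMs each exceed half the capacity and cannot share a host, forcing at least 8 hosts.
At least 8 hosts are required, but only 7 are allowed.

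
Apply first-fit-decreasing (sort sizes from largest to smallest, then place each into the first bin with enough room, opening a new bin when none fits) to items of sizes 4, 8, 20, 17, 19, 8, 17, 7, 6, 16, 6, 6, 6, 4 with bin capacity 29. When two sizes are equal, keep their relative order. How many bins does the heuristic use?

6

Sorted descending: 20, 19, 17, 17, 16, 8, 8, 7, 6, 6, 6, 6, 4, 4.
  20 → bin 1 (new)  [load 20/29]
  19 → bin 2 (new)  [load 19/29]
  17 → bin 3 (new)  [load 17/29]
  17 → bin 4 (new)  [load 17/29]
  16 → bin 5 (new)  [load 16/29]
  8 → bin 1  [load 28/29]
  8 → bin 2  [load 27/29]
  7 → bin 3  [load 24/29]
  6 → bin 4  [load 23/29]
  6 → bin 4  [load 29/29]
  6 → bin 5  [load 22/29]
  6 → bin 5  [load 28/29]
  4 → bin 3  [load 28/29]
  4 → bin 6 (new)  [load 4/29]
6 bins opened.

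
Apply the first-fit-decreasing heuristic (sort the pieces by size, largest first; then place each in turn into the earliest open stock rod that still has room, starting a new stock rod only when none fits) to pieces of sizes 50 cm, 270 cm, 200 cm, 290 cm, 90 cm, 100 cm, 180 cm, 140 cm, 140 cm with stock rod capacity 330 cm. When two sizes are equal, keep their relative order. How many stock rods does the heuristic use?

Sorted descending: 290, 270, 200, 180, 140, 140, 100, 90, 50.
  290 → stock rod 1 (new)  [load 290/330]
  270 → stock rod 2 (new)  [load 270/330]
  200 → stock rod 3 (new)  [load 200/330]
  180 → stock rod 4 (new)  [load 180/330]
  140 → stock rod 4  [load 320/330]
  140 → stock rod 5 (new)  [load 140/330]
  100 → stock rod 3  [load 300/330]
  90 → stock rod 5  [load 230/330]
  50 → stock rod 2  [load 320/330]
5 stock rods opened.

5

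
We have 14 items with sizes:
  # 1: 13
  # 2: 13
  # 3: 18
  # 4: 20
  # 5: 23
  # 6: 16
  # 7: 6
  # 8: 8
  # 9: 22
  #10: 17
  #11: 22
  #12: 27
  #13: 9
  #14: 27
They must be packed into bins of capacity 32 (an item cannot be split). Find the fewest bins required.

Total = 27 + 27 + 23 + 22 + 22 + 20 + 18 + 17 + 16 + 13 + 13 + 9 + 8 + 6 = 241.
Lower bound: ⌈241/32⌉ = 8 bins.
A packing using 9 bins:
  bin 1: 27 = 27
  bin 2: 27 = 27
  bin 3: 23 + 9 = 32
  bin 4: 22 + 8 = 30
  bin 5: 22 + 6 = 28
  bin 6: 20 = 20
  bin 7: 18 + 13 = 31
  bin 8: 17 + 13 = 30
  bin 9: 16 = 16
No arrangement into 8 bins stays within capacity, so 9 is optimal.

9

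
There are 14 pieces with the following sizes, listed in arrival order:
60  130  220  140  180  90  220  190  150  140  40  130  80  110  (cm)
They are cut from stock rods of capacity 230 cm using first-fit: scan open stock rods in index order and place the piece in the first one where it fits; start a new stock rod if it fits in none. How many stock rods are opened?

  60 → stock rod 1 (new)  [load 60/230]
  130 → stock rod 1  [load 190/230]
  220 → stock rod 2 (new)  [load 220/230]
  140 → stock rod 3 (new)  [load 140/230]
  180 → stock rod 4 (new)  [load 180/230]
  90 → stock rod 3  [load 230/230]
  220 → stock rod 5 (new)  [load 220/230]
  190 → stock rod 6 (new)  [load 190/230]
  150 → stock rod 7 (new)  [load 150/230]
  140 → stock rod 8 (new)  [load 140/230]
  40 → stock rod 1  [load 230/230]
  130 → stock rod 9 (new)  [load 130/230]
  80 → stock rod 7  [load 230/230]
  110 → stock rod 10 (new)  [load 110/230]
10 stock rods opened.

10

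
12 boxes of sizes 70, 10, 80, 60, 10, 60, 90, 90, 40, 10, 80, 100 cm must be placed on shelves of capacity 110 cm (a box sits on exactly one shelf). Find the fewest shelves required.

8

Total = 100 + 90 + 90 + 80 + 80 + 70 + 60 + 60 + 40 + 10 + 10 + 10 = 700 cm.
Lower bound: ⌈700/110⌉ = 7 shelves.
Also, 8 boxes each exceed 55 cm, and no two of those can share a shelf, so at least 8 shelves are needed.
A packing using 8 shelves:
  shelf 1: 100 + 10 = 110
  shelf 2: 90 + 10 + 10 = 110
  shelf 3: 90 = 90
  shelf 4: 80 = 80
  shelf 5: 80 = 80
  shelf 6: 70 + 40 = 110
  shelf 7: 60 = 60
  shelf 8: 60 = 60
This matches the lower bound, so 8 is optimal.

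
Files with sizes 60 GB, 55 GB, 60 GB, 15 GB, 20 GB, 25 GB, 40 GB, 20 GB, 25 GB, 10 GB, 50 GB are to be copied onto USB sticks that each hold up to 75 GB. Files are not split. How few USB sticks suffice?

Total = 60 + 60 + 55 + 50 + 40 + 25 + 25 + 20 + 20 + 15 + 10 = 380 GB.
Lower bound: ⌈380/75⌉ = 6 USB sticks.
A packing using 6 USB sticks:
  USB stick 1: 60 + 15 = 75
  USB stick 2: 60 + 10 = 70
  USB stick 3: 55 + 20 = 75
  USB stick 4: 50 + 25 = 75
  USB stick 5: 40 + 25 = 65
  USB stick 6: 20 = 20
This matches the lower bound, so 6 is optimal.

6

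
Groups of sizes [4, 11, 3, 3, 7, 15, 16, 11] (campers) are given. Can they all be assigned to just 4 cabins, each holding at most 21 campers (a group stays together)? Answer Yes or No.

A valid assignment using 4 cabins:
  cabin 1: 16 + 4 = 20
  cabin 2: 15 + 3 + 3 = 21
  cabin 3: 11 + 7 = 18
  cabin 4: 11 = 11
Every load is within 21 campers, so 4 cabins suffice.

Yes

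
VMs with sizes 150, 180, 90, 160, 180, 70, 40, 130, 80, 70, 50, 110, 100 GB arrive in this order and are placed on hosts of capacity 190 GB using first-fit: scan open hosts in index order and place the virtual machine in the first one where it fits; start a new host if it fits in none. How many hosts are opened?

9

  150 → host 1 (new)  [load 150/190]
  180 → host 2 (new)  [load 180/190]
  90 → host 3 (new)  [load 90/190]
  160 → host 4 (new)  [load 160/190]
  180 → host 5 (new)  [load 180/190]
  70 → host 3  [load 160/190]
  40 → host 1  [load 190/190]
  130 → host 6 (new)  [load 130/190]
  80 → host 7 (new)  [load 80/190]
  70 → host 7  [load 150/190]
  50 → host 6  [load 180/190]
  110 → host 8 (new)  [load 110/190]
  100 → host 9 (new)  [load 100/190]
9 hosts opened.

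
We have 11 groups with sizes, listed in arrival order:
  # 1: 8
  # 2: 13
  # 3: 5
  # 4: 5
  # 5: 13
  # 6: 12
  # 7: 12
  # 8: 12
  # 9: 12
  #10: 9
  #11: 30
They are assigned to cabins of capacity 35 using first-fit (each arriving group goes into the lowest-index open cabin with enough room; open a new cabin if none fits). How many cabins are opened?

  8 → cabin 1 (new)  [load 8/35]
  13 → cabin 1  [load 21/35]
  5 → cabin 1  [load 26/35]
  5 → cabin 1  [load 31/35]
  13 → cabin 2 (new)  [load 13/35]
  12 → cabin 2  [load 25/35]
  12 → cabin 3 (new)  [load 12/35]
  12 → cabin 3  [load 24/35]
  12 → cabin 4 (new)  [load 12/35]
  9 → cabin 2  [load 34/35]
  30 → cabin 5 (new)  [load 30/35]
5 cabins opened.

5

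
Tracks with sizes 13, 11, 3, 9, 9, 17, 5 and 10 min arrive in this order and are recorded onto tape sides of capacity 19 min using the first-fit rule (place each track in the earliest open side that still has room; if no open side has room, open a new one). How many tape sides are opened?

5

  13 → side 1 (new)  [load 13/19]
  11 → side 2 (new)  [load 11/19]
  3 → side 1  [load 16/19]
  9 → side 3 (new)  [load 9/19]
  9 → side 3  [load 18/19]
  17 → side 4 (new)  [load 17/19]
  5 → side 2  [load 16/19]
  10 → side 5 (new)  [load 10/19]
5 tape sides opened.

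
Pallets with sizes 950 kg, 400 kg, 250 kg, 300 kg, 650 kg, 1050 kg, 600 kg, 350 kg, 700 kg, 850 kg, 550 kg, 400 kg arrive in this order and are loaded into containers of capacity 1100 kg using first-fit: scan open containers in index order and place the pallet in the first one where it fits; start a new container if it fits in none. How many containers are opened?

8

  950 → container 1 (new)  [load 950/1100]
  400 → container 2 (new)  [load 400/1100]
  250 → container 2  [load 650/1100]
  300 → container 2  [load 950/1100]
  650 → container 3 (new)  [load 650/1100]
  1050 → container 4 (new)  [load 1050/1100]
  600 → container 5 (new)  [load 600/1100]
  350 → container 3  [load 1000/1100]
  700 → container 6 (new)  [load 700/1100]
  850 → container 7 (new)  [load 850/1100]
  550 → container 8 (new)  [load 550/1100]
  400 → container 5  [load 1000/1100]
8 containers opened.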